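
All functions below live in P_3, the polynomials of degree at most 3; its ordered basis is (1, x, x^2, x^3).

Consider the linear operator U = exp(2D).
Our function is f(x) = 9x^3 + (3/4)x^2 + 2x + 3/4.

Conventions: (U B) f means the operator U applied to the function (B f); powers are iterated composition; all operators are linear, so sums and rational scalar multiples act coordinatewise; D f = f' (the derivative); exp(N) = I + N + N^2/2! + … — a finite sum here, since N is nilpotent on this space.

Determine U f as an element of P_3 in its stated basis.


the image equals g(x) = 9x^3 + (219/4)x^2 + 113x + 319/4

order-1 term: 54x^2 + 3x + 4
order-2 term: 108x + 3
order-3 term: 72
the series for exp(2D) f terminates at order 3
exp(2D) f = 9x^3 + (219/4)x^2 + 113x + 319/4


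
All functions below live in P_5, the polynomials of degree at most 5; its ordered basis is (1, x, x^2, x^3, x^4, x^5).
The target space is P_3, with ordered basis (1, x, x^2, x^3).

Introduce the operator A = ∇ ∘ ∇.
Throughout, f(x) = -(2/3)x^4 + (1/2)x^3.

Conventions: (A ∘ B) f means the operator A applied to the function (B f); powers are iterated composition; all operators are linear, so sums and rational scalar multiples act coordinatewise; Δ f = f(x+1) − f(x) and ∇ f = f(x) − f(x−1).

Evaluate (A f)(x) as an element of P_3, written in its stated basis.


the result is g(x) = -8x^2 + 19x - 37/3

∇ f = -(8/3)x^3 + (11/2)x^2 - (25/6)x + 7/6
∇ ∇ f = -8x^2 + 19x - 37/3


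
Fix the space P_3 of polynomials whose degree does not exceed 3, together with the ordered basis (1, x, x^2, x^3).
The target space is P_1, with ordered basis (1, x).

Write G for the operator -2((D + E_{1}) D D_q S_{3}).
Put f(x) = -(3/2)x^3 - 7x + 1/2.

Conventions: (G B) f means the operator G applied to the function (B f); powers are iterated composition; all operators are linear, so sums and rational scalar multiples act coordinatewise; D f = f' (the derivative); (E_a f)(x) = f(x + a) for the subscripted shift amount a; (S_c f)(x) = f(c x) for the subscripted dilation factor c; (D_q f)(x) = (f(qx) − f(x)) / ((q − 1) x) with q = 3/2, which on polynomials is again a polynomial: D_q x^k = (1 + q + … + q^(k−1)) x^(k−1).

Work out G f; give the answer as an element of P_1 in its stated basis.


g(x) = (1539/2)x + 1539

S_{3} f = -(81/2)x^3 - 21x + 1/2
D_q S_{3} f = -(1539/8)x^2 - 21
D D_q S_{3} f = -(1539/4)x
D (D D_q) S_{3} f = -1539/4
E_{1} (D D_q) S_{3} f = -(1539/4)x - 1539/4
(D + E_{1}) (D D_q) S_{3} f = -(1539/4)x - 1539/2
(-2((D + E_{1}) D D_q S_{3})) f = (1539/2)x + 1539


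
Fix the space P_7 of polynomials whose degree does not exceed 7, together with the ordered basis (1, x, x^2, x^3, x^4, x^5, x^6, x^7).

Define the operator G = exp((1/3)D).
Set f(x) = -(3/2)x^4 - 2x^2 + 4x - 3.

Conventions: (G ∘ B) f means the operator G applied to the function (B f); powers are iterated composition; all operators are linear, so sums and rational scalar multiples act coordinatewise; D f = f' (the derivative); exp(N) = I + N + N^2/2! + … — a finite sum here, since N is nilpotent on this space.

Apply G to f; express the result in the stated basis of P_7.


order-1 term: -2x^3 - (4/3)x + 4/3
order-2 term: -x^2 - 2/9
order-3 term: -(2/9)x
order-4 term: -1/54
the series for exp((1/3)D) f terminates at order 4
exp((1/3)D) f = -(3/2)x^4 - 2x^3 - 3x^2 + (22/9)x - 103/54

g(x) = -(3/2)x^4 - 2x^3 - 3x^2 + (22/9)x - 103/54


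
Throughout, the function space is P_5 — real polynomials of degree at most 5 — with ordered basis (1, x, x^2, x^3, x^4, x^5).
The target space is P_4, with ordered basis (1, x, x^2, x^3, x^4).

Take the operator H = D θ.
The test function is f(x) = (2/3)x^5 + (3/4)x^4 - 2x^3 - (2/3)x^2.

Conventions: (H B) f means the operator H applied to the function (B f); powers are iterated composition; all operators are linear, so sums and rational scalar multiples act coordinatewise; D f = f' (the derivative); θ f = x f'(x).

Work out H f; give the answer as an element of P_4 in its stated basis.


g(x) = (50/3)x^4 + 12x^3 - 18x^2 - (8/3)x

θ f = (10/3)x^5 + 3x^4 - 6x^3 - (4/3)x^2
D θ f = (50/3)x^4 + 12x^3 - 18x^2 - (8/3)x


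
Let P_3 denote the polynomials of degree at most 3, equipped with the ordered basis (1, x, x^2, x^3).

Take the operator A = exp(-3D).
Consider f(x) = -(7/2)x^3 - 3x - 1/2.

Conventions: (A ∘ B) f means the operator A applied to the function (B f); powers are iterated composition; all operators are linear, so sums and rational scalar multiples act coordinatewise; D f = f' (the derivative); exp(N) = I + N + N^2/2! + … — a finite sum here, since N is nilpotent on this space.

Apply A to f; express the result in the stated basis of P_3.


g(x) = -(7/2)x^3 + (63/2)x^2 - (195/2)x + 103

order-1 term: (63/2)x^2 + 9
order-2 term: -(189/2)x
order-3 term: 189/2
the series for exp(-3D) f terminates at order 3
exp(-3D) f = -(7/2)x^3 + (63/2)x^2 - (195/2)x + 103


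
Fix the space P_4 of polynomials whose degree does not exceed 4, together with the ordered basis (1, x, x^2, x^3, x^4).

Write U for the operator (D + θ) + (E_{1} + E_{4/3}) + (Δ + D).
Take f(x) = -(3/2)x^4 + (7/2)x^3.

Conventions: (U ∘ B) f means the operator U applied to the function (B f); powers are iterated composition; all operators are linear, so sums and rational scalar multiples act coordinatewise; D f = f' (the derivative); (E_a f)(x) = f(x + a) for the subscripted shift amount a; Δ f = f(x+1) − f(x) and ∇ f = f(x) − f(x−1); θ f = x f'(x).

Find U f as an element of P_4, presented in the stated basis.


g(x) = -9x^4 - (29/2)x^3 + 22x^2 + (121/9)x + 68/9

D f = -6x^3 + (21/2)x^2
θ f = -6x^4 + (21/2)x^3
(D + θ) f = -6x^4 + (9/2)x^3 + (21/2)x^2
E_{1} f = -(3/2)x^4 - (5/2)x^3 + (3/2)x^2 + (9/2)x + 2
E_{4/3} f = -(3/2)x^4 - (9/2)x^3 - 2x^2 + (40/9)x + 32/9
(E_{1} + E_{4/3}) f = -3x^4 - 7x^3 - (1/2)x^2 + (161/18)x + 50/9
Δ f = -6x^3 + (3/2)x^2 + (9/2)x + 2
D f = -6x^3 + (21/2)x^2
(Δ + D) f = -12x^3 + 12x^2 + (9/2)x + 2
((D + θ) + (E_{1} + E_{4/3}) + (Δ + D)) f = -9x^4 - (29/2)x^3 + 22x^2 + (121/9)x + 68/9


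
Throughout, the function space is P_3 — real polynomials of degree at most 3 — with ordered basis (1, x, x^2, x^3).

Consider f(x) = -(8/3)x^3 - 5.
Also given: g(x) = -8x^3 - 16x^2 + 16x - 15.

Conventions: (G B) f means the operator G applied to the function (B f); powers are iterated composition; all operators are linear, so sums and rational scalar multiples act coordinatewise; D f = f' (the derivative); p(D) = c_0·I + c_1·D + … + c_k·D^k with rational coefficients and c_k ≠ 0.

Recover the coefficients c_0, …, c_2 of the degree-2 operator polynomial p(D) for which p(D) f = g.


D^0 f = -(8/3)x^3 - 5
D^1 f = -8x^2
D^2 f = -16x
matching coefficients of g against c_0 f + c_1 Df + … from the top degree down determines the c_i
solution: c_0 = 3, c_1 = 2, c_2 = -1

c_0 = 3, c_1 = 2, c_2 = -1


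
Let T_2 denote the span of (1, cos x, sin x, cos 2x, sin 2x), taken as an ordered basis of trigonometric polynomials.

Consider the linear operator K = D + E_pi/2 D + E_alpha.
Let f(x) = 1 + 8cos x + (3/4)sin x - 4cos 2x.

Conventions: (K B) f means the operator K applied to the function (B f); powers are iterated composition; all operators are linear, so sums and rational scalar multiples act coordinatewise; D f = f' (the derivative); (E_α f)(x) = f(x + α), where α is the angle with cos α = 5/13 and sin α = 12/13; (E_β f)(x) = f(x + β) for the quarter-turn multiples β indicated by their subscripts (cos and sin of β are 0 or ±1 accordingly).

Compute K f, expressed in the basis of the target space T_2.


D f = (3/4)cos x - 8sin x + 8sin 2x
D f = (3/4)cos x - 8sin x + 8sin 2x
E_pi/2 D f = -8cos x - (3/4)sin x - 8sin 2x
E_alpha f = 1 + (49/13)cos x - (369/52)sin x + (476/169)cos 2x + (480/169)sin 2x
(D + E_pi/2 D + E_alpha) f = 1 - (181/52)cos x - (206/13)sin x + (476/169)cos 2x + (480/169)sin 2x

g(x) = 1 - (181/52)cos x - (206/13)sin x + (476/169)cos 2x + (480/169)sin 2x


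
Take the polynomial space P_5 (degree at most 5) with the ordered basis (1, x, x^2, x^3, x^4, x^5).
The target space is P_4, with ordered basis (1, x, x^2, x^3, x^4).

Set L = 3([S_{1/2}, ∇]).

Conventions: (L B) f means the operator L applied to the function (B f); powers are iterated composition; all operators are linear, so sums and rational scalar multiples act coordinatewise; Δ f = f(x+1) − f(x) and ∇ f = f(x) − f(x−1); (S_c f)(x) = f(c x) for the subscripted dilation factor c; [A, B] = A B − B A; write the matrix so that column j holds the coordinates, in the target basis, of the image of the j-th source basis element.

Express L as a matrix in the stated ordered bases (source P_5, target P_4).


the matrix is [[0, 3/2, -9/4, 21/8, -45/16, 93/32]; [0, 0, 3/2, -27/8, 21/4, -225/32]; [0, 0, 0, 9/8, -27/8, 105/16]; [0, 0, 0, 0, 3/4, -45/16]; [0, 0, 0, 0, 0, 15/32]] (rows listed top to bottom)

image of 1: 0
image of x: 3/2
image of x^2: (3/2)x - 9/4
image of x^3: (9/8)x^2 - (27/8)x + 21/8
image of x^4: (3/4)x^3 - (27/8)x^2 + (21/4)x - 45/16
image of x^5: (15/32)x^4 - (45/16)x^3 + (105/16)x^2 - (225/32)x + 93/32
each image's coordinates form column j of the matrix


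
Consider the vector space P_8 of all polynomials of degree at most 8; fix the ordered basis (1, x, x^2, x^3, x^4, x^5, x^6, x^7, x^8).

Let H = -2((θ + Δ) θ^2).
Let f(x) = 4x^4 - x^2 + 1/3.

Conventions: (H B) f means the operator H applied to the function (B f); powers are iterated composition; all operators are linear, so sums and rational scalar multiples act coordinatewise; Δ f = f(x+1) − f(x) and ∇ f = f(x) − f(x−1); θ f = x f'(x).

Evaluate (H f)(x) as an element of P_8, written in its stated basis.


θ f = 16x^4 - 2x^2
θ θ f = 64x^4 - 4x^2
θ θ^2 f = 256x^4 - 8x^2
Δ θ^2 f = 256x^3 + 384x^2 + 248x + 60
(θ + Δ) θ^2 f = 256x^4 + 256x^3 + 376x^2 + 248x + 60
(-2((θ + Δ) θ^2)) f = -512x^4 - 512x^3 - 752x^2 - 496x - 120

the result is g(x) = -512x^4 - 512x^3 - 752x^2 - 496x - 120


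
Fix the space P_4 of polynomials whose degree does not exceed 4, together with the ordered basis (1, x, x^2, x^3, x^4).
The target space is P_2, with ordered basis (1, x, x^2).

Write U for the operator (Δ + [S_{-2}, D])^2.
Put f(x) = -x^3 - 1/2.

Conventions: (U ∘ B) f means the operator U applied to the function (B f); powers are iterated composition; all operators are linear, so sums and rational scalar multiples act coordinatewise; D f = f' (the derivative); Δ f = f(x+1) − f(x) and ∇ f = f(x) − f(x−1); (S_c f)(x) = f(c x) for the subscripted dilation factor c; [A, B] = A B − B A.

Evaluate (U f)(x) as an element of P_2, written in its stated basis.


the result is g(x) = 390x - 51

Δ f = -3x^2 - 3x - 1
D f = -3x^2
S_{-2} D f = -12x^2
S_{-2} f = 8x^3 - 1/2
D S_{-2} f = 24x^2
[S_{-2}, D] f = -36x^2
(Δ + [S_{-2}, D]) f = -39x^2 - 3x - 1
Δ (Δ + [S_{-2}, D]) f = -78x - 42
D (Δ + [S_{-2}, D]) f = -78x - 3
S_{-2} D (Δ + [S_{-2}, D]) f = 156x - 3
S_{-2} (Δ + [S_{-2}, D]) f = -156x^2 + 6x - 1
D S_{-2} (Δ + [S_{-2}, D]) f = -312x + 6
[S_{-2}, D] (Δ + [S_{-2}, D]) f = 468x - 9
(Δ + [S_{-2}, D]) (Δ + [S_{-2}, D]) f = 390x - 51


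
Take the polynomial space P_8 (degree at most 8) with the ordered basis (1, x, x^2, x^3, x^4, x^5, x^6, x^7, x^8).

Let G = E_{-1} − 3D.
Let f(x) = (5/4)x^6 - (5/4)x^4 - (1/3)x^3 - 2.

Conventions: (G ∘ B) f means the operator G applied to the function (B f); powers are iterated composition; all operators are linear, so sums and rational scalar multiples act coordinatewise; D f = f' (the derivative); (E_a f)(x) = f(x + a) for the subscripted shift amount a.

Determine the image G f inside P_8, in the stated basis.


the image equals g(x) = (5/4)x^6 - 30x^5 + (35/2)x^4 - (16/3)x^3 + (61/4)x^2 - (7/2)x - 5/3

E_{-1} f = (5/4)x^6 - (15/2)x^5 + (35/2)x^4 - (61/3)x^3 + (49/4)x^2 - (7/2)x - 5/3
D f = (15/2)x^5 - 5x^3 - x^2
(-3D) f = -(45/2)x^5 + 15x^3 + 3x^2
(E_{-1} − 3D) f = (5/4)x^6 - 30x^5 + (35/2)x^4 - (16/3)x^3 + (61/4)x^2 - (7/2)x - 5/3


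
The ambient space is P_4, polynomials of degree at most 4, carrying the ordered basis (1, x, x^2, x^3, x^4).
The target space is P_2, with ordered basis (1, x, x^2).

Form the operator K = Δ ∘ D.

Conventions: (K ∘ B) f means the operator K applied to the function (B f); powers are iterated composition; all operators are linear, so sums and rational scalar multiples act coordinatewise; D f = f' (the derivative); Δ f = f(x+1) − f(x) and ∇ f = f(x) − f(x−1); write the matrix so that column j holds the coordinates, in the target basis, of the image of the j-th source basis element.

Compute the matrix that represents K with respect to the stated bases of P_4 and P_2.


the matrix is [[0, 0, 2, 3, 4]; [0, 0, 0, 6, 12]; [0, 0, 0, 0, 12]] (rows listed top to bottom)

image of 1: 0
image of x: 0
image of x^2: 2
image of x^3: 6x + 3
image of x^4: 12x^2 + 12x + 4
each image's coordinates form column j of the matrix


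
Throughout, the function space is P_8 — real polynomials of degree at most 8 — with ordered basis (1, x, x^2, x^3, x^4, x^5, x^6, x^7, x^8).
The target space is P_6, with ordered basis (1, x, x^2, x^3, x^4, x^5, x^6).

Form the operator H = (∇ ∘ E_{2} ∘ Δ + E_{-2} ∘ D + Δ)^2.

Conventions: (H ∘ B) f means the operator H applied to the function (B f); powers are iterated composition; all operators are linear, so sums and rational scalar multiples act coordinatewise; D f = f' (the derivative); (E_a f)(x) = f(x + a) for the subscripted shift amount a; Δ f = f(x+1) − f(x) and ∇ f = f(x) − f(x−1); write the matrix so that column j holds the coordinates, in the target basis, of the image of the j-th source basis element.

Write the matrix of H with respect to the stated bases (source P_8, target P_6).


the matrix is [[0, 0, 8, -12, 406, -120, 18194, 33796, 809246]; [0, 0, 0, 24, -48, 2030, -720, 127358, 270368]; [0, 0, 0, 0, 48, -120, 6090, -2520, 509432]; [0, 0, 0, 0, 0, 80, -240, 14210, -6720]; [0, 0, 0, 0, 0, 0, 120, -420, 28420]; [0, 0, 0, 0, 0, 0, 0, 168, -672]; [0, 0, 0, 0, 0, 0, 0, 0, 224]] (rows listed top to bottom)

image of 1: 0
image of x: 0
image of x^2: 8
image of x^3: 24x - 12
image of x^4: 48x^2 - 48x + 406
image of x^5: 80x^3 - 120x^2 + 2030x - 120
image of x^6: 120x^4 - 240x^3 + 6090x^2 - 720x + 18194
image of x^7: 168x^5 - 420x^4 + 14210x^3 - 2520x^2 + 127358x + 33796
image of x^8: 224x^6 - 672x^5 + 28420x^4 - 6720x^3 + 509432x^2 + 270368x + 809246
each image's coordinates form column j of the matrix


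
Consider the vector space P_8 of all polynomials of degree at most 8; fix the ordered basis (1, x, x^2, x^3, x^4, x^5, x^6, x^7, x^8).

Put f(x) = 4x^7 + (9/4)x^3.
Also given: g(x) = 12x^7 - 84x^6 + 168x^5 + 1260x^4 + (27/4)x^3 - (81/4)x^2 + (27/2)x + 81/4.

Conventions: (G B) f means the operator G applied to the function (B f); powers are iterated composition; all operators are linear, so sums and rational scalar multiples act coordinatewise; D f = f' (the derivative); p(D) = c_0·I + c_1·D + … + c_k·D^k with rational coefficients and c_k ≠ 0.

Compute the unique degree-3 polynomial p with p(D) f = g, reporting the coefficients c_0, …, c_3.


c_0 = 3, c_1 = -3, c_2 = 1, c_3 = 3/2

D^0 f = 4x^7 + (9/4)x^3
D^1 f = 28x^6 + (27/4)x^2
D^2 f = 168x^5 + (27/2)x
D^3 f = 840x^4 + 27/2
matching coefficients of g against c_0 f + c_1 Df + … from the top degree down determines the c_i
solution: c_0 = 3, c_1 = -3, c_2 = 1, c_3 = 3/2


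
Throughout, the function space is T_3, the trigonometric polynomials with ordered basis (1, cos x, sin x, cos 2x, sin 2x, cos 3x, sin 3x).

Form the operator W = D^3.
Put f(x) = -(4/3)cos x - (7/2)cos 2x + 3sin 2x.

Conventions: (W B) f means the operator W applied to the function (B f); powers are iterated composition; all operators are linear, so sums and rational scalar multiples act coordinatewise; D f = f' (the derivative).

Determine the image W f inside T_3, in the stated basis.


D f = (4/3)sin x + 6cos 2x + 7sin 2x
D D f = (4/3)cos x + 14cos 2x - 12sin 2x
D D D f = -(4/3)sin x - 24cos 2x - 28sin 2x

the result is g(x) = -(4/3)sin x - 24cos 2x - 28sin 2x


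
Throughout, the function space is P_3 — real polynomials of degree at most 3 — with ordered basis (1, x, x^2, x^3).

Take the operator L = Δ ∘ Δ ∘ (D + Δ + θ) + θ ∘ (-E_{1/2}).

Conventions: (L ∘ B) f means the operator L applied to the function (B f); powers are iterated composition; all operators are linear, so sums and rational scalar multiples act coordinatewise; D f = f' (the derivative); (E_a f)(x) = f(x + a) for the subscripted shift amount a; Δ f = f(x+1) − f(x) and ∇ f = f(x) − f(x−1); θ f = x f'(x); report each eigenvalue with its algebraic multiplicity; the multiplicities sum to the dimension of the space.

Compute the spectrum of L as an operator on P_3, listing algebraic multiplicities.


λ = -3 (multiplicity 1), λ = -2 (multiplicity 1), λ = -1 (multiplicity 1), λ = 0 (multiplicity 1)

image of 1: 0
image of x: -x
image of x^2: -2x^2 - x + 4
image of x^3: -3x^3 - 3x^2 + (69/4)x + 30
the matrix is upper triangular; its diagonal is (0, -1, -2, -3)
for a triangular matrix the eigenvalues are the diagonal entries, with algebraic multiplicity their repetition count


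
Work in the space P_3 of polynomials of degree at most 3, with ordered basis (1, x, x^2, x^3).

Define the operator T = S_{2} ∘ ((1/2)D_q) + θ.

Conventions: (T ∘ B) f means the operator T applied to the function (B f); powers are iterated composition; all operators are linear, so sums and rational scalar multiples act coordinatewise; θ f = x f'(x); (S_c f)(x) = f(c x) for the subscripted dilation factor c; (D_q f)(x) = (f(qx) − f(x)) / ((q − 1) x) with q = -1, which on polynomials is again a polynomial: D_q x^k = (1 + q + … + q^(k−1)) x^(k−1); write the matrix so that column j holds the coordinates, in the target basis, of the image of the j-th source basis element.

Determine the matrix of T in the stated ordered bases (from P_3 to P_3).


the matrix is [[0, 1/2, 0, 0]; [0, 1, 0, 0]; [0, 0, 2, 2]; [0, 0, 0, 3]] (rows listed top to bottom)

image of 1: 0
image of x: x + 1/2
image of x^2: 2x^2
image of x^3: 3x^3 + 2x^2
each image's coordinates form column j of the matrix


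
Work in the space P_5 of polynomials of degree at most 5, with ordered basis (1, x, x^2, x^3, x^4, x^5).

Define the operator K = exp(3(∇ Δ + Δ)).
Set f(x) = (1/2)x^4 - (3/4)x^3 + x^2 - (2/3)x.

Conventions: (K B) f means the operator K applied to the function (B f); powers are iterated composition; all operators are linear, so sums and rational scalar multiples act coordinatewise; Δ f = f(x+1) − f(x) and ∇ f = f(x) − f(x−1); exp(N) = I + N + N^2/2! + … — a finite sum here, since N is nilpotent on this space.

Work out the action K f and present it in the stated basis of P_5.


the image equals g(x) = (1/2)x^4 + (21/4)x^3 + (193/4)x^2 + (1121/6)x + 1441/4

order-1 term: 6x^3 + (81/4)x^2 - (33/4)x + 37/4
order-2 term: 27x^2 + (567/4)x + 351/4
order-3 term: 54x + 891/4
order-4 term: 81/2
the series for exp(3(∇ Δ + Δ)) f terminates at order 4
exp(3(∇ Δ + Δ)) f = (1/2)x^4 + (21/4)x^3 + (193/4)x^2 + (1121/6)x + 1441/4


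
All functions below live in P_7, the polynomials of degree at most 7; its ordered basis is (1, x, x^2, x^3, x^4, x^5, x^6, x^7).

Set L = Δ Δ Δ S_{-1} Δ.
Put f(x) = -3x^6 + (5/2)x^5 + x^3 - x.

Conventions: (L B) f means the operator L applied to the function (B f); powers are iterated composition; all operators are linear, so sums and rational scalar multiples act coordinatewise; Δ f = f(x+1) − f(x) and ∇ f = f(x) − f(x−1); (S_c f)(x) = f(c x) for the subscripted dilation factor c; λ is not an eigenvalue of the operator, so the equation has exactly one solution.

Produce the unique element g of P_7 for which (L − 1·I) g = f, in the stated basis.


write g with unknown coordinates in the stated basis and equate coefficients in (L − 1·I) g = f
solving from the highest basis element down gives g = 3x^6 - (5/2)x^5 - x^3 - 1080x^2 - 2459x - 1740
check: L g = -1080x^2 - 2460x - 1740
so L g − 1·g = -3x^6 + (5/2)x^5 + x^3 - x = f ✓

the image equals g(x) = 3x^6 - (5/2)x^5 - x^3 - 1080x^2 - 2459x - 1740


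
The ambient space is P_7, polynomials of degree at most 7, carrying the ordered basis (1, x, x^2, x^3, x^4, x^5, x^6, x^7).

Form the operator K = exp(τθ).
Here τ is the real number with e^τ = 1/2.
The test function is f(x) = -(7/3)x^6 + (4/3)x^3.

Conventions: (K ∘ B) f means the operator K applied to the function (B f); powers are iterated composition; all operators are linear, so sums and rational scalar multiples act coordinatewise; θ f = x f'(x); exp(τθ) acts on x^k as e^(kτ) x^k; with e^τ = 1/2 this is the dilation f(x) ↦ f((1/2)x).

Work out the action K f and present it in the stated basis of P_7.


exp(τθ) x^k = e^(kτ) x^k; with e^τ = 1/2 this sends x^k to (1/2)^k x^k
x^3 ↦ 1/8 x^3
x^6 ↦ 1/64 x^6
applying this coordinatewise to f: exp(τθ) f = -(7/192)x^6 + (1/6)x^3

the image equals g(x) = -(7/192)x^6 + (1/6)x^3


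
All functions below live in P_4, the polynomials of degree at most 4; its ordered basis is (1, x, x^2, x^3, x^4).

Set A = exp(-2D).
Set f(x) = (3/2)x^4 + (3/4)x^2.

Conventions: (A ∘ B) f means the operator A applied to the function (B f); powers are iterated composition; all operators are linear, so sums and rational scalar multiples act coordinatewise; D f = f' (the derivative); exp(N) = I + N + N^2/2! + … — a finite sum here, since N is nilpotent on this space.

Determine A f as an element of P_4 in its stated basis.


order-1 term: -12x^3 - 3x
order-2 term: 36x^2 + 3
order-3 term: -48x
order-4 term: 24
the series for exp(-2D) f terminates at order 4
exp(-2D) f = (3/2)x^4 - 12x^3 + (147/4)x^2 - 51x + 27

the image equals g(x) = (3/2)x^4 - 12x^3 + (147/4)x^2 - 51x + 27


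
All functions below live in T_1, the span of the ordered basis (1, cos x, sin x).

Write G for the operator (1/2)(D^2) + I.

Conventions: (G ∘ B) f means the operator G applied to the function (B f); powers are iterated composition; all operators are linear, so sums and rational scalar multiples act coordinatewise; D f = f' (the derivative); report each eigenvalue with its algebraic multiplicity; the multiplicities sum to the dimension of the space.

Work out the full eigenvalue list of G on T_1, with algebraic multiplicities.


λ = 1/2 (multiplicity 2), λ = 1 (multiplicity 1)

image of 1: 1
image of cos x: (1/2)cos x
image of sin x: (1/2)sin x
the matrix is diagonal; its diagonal is (1, 1/2, 1/2)
for a triangular matrix the eigenvalues are the diagonal entries, with algebraic multiplicity their repetition count


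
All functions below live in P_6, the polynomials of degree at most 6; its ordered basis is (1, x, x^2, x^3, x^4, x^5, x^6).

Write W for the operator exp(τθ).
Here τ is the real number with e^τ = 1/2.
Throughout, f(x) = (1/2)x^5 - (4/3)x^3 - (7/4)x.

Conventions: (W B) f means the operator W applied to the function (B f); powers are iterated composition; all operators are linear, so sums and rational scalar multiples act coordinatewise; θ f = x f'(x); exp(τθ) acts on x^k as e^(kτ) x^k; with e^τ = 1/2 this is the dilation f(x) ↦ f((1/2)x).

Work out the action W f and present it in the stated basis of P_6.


exp(τθ) x^k = e^(kτ) x^k; with e^τ = 1/2 this sends x^k to (1/2)^k x^k
x ↦ 1/2 x
x^3 ↦ 1/8 x^3
x^5 ↦ 1/32 x^5
applying this coordinatewise to f: exp(τθ) f = (1/64)x^5 - (1/6)x^3 - (7/8)x

g(x) = (1/64)x^5 - (1/6)x^3 - (7/8)x


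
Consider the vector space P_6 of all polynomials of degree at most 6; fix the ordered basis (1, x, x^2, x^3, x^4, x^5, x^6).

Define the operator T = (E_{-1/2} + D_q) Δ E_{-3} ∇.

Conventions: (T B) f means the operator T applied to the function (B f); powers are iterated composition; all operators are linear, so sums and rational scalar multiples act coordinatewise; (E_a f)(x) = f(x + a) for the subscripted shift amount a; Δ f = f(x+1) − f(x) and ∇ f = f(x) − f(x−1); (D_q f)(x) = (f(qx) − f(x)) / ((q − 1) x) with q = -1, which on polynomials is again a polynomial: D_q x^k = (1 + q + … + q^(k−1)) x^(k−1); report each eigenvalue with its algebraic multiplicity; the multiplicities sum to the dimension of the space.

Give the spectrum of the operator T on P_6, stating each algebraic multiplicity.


λ = 0 (multiplicity 7)

image of 1: 0
image of x: 0
image of x^2: 2
image of x^3: 6x - 15
image of x^4: 12x^2 - 84x + 77
image of x^5: 20x^3 - 190x^2 + 745x - 685/2
image of x^6: 30x^4 - 420x^3 + 1875x^2 - 5355x + 11611/8
the matrix is upper triangular; its diagonal is (0, 0, 0, 0, 0, 0, 0)
for a triangular matrix the eigenvalues are the diagonal entries, with algebraic multiplicity their repetition count


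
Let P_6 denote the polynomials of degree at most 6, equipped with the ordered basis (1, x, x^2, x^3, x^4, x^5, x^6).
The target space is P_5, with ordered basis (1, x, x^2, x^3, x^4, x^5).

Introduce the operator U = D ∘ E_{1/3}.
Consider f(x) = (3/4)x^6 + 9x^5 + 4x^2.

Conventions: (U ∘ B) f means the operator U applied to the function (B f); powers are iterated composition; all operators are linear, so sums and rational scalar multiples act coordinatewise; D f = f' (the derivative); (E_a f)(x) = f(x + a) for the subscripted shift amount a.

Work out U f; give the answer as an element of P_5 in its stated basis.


E_{1/3} f = (3/4)x^6 + (21/2)x^5 + (65/4)x^4 + (95/9)x^3 + (269/36)x^2 + (175/54)x + 469/972
D E_{1/3} f = (9/2)x^5 + (105/2)x^4 + 65x^3 + (95/3)x^2 + (269/18)x + 175/54

g(x) = (9/2)x^5 + (105/2)x^4 + 65x^3 + (95/3)x^2 + (269/18)x + 175/54


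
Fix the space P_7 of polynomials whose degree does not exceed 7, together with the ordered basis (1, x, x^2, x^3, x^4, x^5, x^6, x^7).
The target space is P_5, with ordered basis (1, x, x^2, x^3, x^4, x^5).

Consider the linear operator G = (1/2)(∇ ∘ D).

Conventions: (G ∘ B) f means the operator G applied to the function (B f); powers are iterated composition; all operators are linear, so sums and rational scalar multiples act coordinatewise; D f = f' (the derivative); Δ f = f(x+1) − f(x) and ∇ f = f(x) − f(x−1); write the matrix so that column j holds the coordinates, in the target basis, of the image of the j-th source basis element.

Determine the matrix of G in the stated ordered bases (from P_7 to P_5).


image of 1: 0
image of x: 0
image of x^2: 1
image of x^3: 3x - 3/2
image of x^4: 6x^2 - 6x + 2
image of x^5: 10x^3 - 15x^2 + 10x - 5/2
image of x^6: 15x^4 - 30x^3 + 30x^2 - 15x + 3
image of x^7: 21x^5 - (105/2)x^4 + 70x^3 - (105/2)x^2 + 21x - 7/2
each image's coordinates form column j of the matrix

the matrix is [[0, 0, 1, -3/2, 2, -5/2, 3, -7/2]; [0, 0, 0, 3, -6, 10, -15, 21]; [0, 0, 0, 0, 6, -15, 30, -105/2]; [0, 0, 0, 0, 0, 10, -30, 70]; [0, 0, 0, 0, 0, 0, 15, -105/2]; [0, 0, 0, 0, 0, 0, 0, 21]] (rows listed top to bottom)


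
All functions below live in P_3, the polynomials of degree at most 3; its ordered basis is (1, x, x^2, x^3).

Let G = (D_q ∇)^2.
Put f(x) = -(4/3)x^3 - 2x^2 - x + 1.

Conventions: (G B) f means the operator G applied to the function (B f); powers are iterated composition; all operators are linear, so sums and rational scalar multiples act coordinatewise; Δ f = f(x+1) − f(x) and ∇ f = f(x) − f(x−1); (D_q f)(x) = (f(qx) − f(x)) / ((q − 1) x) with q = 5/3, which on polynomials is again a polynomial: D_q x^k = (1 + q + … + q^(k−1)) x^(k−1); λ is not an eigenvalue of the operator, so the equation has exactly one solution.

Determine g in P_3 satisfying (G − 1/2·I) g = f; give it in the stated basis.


the result is g(x) = (8/3)x^3 + 4x^2 + 2x - 2

write g with unknown coordinates in the stated basis and equate coefficients in (G − 1/2·I) g = f
solving from the highest basis element down gives g = (8/3)x^3 + 4x^2 + 2x - 2
check: G g = 0
so G g − 1/2·g = -(4/3)x^3 - 2x^2 - x + 1 = f ✓


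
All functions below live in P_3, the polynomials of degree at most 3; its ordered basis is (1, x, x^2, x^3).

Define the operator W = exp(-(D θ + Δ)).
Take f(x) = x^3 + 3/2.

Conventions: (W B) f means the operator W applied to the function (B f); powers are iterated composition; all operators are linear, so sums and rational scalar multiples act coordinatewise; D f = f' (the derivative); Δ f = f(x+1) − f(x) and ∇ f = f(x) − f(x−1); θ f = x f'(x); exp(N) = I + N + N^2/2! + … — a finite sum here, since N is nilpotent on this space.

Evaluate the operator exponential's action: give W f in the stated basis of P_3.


order-1 term: -12x^2 - 3x - 1
order-2 term: 36x + 9
order-3 term: -24
the series for exp(-(D θ + Δ)) f terminates at order 3
exp(-(D θ + Δ)) f = x^3 - 12x^2 + 33x - 29/2

g(x) = x^3 - 12x^2 + 33x - 29/2


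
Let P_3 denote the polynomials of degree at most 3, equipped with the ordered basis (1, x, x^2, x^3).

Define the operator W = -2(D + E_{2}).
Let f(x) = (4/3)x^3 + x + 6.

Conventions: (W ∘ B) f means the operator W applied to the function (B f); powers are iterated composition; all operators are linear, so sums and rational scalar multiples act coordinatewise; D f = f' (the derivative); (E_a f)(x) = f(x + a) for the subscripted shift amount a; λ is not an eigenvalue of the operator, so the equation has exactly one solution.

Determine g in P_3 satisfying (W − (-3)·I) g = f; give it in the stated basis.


the image equals g(x) = (4/3)x^3 + 24x^2 + 321x + 6436/3

write g with unknown coordinates in the stated basis and equate coefficients in (W − (-3)·I) g = f
solving from the highest basis element down gives g = (4/3)x^3 + 24x^2 + 321x + 6436/3
check: W g = -(8/3)x^3 - 72x^2 - 962x - 6430
so W g − (-3)·g = (4/3)x^3 + x + 6 = f ✓


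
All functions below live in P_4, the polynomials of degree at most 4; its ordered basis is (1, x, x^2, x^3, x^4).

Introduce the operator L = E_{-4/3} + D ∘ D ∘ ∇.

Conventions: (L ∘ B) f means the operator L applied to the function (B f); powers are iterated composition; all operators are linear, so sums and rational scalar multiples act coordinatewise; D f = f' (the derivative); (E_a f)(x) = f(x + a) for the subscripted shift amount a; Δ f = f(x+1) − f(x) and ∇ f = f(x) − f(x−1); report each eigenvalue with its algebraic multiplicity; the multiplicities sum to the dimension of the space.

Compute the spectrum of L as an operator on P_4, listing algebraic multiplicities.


λ = 1 (multiplicity 5)

image of 1: 1
image of x: x - 4/3
image of x^2: x^2 - (8/3)x + 16/9
image of x^3: x^3 - 4x^2 + (16/3)x + 98/27
image of x^4: x^4 - (16/3)x^3 + (32/3)x^2 + (392/27)x - 716/81
the matrix is upper triangular; its diagonal is (1, 1, 1, 1, 1)
for a triangular matrix the eigenvalues are the diagonal entries, with algebraic multiplicity their repetition count


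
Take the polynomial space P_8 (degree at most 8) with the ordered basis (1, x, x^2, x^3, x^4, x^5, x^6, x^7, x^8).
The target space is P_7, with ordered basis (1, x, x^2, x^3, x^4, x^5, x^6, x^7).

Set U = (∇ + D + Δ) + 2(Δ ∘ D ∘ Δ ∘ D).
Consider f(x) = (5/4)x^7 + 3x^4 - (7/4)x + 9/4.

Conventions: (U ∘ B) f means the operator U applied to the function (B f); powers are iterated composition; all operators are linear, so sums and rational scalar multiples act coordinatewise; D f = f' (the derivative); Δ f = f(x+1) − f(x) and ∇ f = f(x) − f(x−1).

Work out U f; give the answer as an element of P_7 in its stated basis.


g(x) = (105/4)x^6 + (175/2)x^4 + 2136x^3 + (12705/2)x^2 + 7374x + 13165/4

∇ f = (35/4)x^6 - (105/4)x^5 + (175/4)x^4 - (127/4)x^3 + (33/4)x^2 + (13/4)x - 7/2
D f = (35/4)x^6 + 12x^3 - 7/4
Δ f = (35/4)x^6 + (105/4)x^5 + (175/4)x^4 + (223/4)x^3 + (177/4)x^2 + (83/4)x + 5/2
(∇ + D + Δ) f = (105/4)x^6 + (175/2)x^4 + 36x^3 + (105/2)x^2 + 24x - 11/4
D f = (35/4)x^6 + 12x^3 - 7/4
Δ D f = (105/2)x^5 + (525/4)x^4 + 175x^3 + (669/4)x^2 + (177/2)x + 83/4
D Δ D f = (525/2)x^4 + 525x^3 + 525x^2 + (669/2)x + 177/2
Δ (D ∘ Δ ∘ D) f = 1050x^3 + 3150x^2 + 3675x + 1647
(2(Δ ∘ D ∘ Δ ∘ D)) f = 2100x^3 + 6300x^2 + 7350x + 3294
((∇ + D + Δ) + 2(Δ ∘ D ∘ Δ ∘ D)) f = (105/4)x^6 + (175/2)x^4 + 2136x^3 + (12705/2)x^2 + 7374x + 13165/4


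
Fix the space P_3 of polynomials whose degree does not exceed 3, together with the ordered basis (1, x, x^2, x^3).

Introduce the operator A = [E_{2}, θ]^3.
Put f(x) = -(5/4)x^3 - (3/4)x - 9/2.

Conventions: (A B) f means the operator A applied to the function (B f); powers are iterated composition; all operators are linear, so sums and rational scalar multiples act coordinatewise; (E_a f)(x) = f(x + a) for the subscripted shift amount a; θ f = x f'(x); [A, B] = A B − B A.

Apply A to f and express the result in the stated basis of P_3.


θ f = -(15/4)x^3 - (3/4)x
E_{2} θ f = -(15/4)x^3 - (45/2)x^2 - (183/4)x - 63/2
E_{2} f = -(5/4)x^3 - (15/2)x^2 - (63/4)x - 16
θ E_{2} f = -(15/4)x^3 - 15x^2 - (63/4)x
[E_{2}, θ] f = -(15/2)x^2 - 30x - 63/2
θ [E_{2}, θ] f = -15x^2 - 30x
E_{2} θ [E_{2}, θ] f = -15x^2 - 90x - 120
E_{2} [E_{2}, θ] f = -(15/2)x^2 - 60x - 243/2
θ E_{2} [E_{2}, θ] f = -15x^2 - 60x
[E_{2}, θ] [E_{2}, θ] f = -30x - 120
θ [E_{2}, θ] [E_{2}, θ] f = -30x
E_{2} θ [E_{2}, θ] [E_{2}, θ] f = -30x - 60
E_{2} [E_{2}, θ] [E_{2}, θ] f = -30x - 180
θ E_{2} [E_{2}, θ] [E_{2}, θ] f = -30x
[E_{2}, θ] [E_{2}, θ] [E_{2}, θ] f = -60

the image equals g(x) = -60


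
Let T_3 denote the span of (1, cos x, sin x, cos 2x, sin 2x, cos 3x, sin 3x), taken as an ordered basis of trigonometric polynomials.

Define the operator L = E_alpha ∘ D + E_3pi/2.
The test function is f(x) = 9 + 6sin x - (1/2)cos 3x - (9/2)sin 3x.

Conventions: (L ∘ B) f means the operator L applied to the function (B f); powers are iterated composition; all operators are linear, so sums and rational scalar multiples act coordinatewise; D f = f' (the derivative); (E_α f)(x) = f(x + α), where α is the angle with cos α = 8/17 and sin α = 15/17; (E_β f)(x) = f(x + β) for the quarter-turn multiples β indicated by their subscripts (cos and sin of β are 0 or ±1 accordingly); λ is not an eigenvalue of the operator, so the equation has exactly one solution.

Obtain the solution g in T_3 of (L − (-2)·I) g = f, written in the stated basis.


write g with unknown coordinates in the stated basis and equate coefficients in (L − (-2)·I) g = f
solving from the highest basis element down gives g = 3 + (27/13)cos x + (57/13)sin x - (49535/45394)cos 3x - (23012/22697)sin 3x
check: L g = 3 - (54/13)cos x - (36/13)sin x + (76373/45394)cos 3x - (112225/45394)sin 3x
so L g − (-2)·g = 9 + 6sin x - (1/2)cos 3x - (9/2)sin 3x = f ✓

g(x) = 3 + (27/13)cos x + (57/13)sin x - (49535/45394)cos 3x - (23012/22697)sin 3x


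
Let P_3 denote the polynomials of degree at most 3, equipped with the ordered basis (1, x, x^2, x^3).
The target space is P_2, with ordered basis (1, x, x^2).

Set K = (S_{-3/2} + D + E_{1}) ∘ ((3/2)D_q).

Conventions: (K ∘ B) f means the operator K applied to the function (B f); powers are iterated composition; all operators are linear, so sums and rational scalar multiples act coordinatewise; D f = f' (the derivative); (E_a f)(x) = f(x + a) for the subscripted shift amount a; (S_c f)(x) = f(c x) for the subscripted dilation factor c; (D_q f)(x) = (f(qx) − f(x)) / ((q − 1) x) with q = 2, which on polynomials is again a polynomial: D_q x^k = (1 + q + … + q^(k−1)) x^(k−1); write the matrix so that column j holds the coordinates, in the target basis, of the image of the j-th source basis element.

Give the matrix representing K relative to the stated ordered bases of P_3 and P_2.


image of 1: 0
image of x: 3
image of x^2: -(9/4)x + 9
image of x^3: (273/8)x^2 + 42x + 21/2
each image's coordinates form column j of the matrix

the matrix is [[0, 3, 9, 21/2]; [0, 0, -9/4, 42]; [0, 0, 0, 273/8]] (rows listed top to bottom)


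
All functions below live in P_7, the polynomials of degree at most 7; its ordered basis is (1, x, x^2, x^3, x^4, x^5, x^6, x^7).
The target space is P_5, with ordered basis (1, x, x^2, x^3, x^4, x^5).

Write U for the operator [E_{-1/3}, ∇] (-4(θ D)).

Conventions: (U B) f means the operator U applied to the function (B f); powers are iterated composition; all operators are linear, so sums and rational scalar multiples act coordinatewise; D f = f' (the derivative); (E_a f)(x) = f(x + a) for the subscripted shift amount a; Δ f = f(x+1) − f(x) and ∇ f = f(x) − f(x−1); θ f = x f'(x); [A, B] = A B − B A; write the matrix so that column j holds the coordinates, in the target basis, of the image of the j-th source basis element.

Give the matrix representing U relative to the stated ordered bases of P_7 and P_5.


image of 1: 0
image of x: 0
image of x^2: 0
image of x^3: 0
image of x^4: 0
image of x^5: 0
image of x^6: 0
image of x^7: 0
each image's coordinates form column j of the matrix

the matrix is [[0, 0, 0, 0, 0, 0, 0, 0]; [0, 0, 0, 0, 0, 0, 0, 0]; [0, 0, 0, 0, 0, 0, 0, 0]; [0, 0, 0, 0, 0, 0, 0, 0]; [0, 0, 0, 0, 0, 0, 0, 0]; [0, 0, 0, 0, 0, 0, 0, 0]] (rows listed top to bottom)


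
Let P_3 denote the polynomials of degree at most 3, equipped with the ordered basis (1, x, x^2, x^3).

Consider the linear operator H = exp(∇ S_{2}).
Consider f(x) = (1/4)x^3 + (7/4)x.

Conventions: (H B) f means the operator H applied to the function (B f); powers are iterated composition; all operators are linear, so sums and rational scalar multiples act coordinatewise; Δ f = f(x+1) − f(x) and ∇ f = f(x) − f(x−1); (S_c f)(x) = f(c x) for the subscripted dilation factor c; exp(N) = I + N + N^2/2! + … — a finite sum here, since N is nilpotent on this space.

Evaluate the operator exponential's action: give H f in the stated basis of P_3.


the image equals g(x) = (1/4)x^3 + 6x^2 + (79/4)x + 7/2

order-1 term: 6x^2 - 6x + 11/2
order-2 term: 24x - 18
order-3 term: 16
the series for exp(∇ S_{2}) f terminates at order 3
exp(∇ S_{2}) f = (1/4)x^3 + 6x^2 + (79/4)x + 7/2


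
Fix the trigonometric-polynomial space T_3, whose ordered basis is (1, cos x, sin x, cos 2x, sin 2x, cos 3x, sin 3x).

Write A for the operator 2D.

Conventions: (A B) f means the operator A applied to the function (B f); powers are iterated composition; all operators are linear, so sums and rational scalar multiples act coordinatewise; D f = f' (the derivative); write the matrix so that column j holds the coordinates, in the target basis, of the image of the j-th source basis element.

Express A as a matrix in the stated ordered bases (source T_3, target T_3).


image of 1: 0
image of cos x: -2sin x
image of sin x: 2cos x
image of cos 2x: -4sin 2x
image of sin 2x: 4cos 2x
image of cos 3x: -6sin 3x
image of sin 3x: 6cos 3x
each image's coordinates form column j of the matrix

the matrix is [[0, 0, 0, 0, 0, 0, 0]; [0, 0, 2, 0, 0, 0, 0]; [0, -2, 0, 0, 0, 0, 0]; [0, 0, 0, 0, 4, 0, 0]; [0, 0, 0, -4, 0, 0, 0]; [0, 0, 0, 0, 0, 0, 6]; [0, 0, 0, 0, 0, -6, 0]] (rows listed top to bottom)


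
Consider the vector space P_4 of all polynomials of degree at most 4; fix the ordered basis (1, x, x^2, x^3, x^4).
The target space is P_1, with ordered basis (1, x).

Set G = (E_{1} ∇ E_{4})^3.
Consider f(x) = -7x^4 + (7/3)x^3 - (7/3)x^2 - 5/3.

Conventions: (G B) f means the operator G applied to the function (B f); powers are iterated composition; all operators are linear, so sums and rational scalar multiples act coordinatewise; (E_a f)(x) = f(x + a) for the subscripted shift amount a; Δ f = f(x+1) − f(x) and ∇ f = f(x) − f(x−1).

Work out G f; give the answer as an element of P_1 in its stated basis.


g(x) = -168x - 2254

E_{4} f = -7x^4 - (329/3)x^3 - (1939/3)x^2 - (5096/3)x - 5045/3
∇ E_{4} f = -28x^3 - 287x^2 - (2975/3)x - 1155
E_{1} ∇ E_{4} f = -28x^3 - 371x^2 - (4949/3)x - 7385/3
E_{4} (E_{1} ∇ E_{4}) f = -28x^3 - 707x^2 - (17885/3)x - 50365/3
∇ E_{4} (E_{1} ∇ E_{4}) f = -84x^2 - 1330x - 15848/3
E_{1} ∇ E_{4} (E_{1} ∇ E_{4}) f = -84x^2 - 1498x - 20090/3
E_{4} (E_{1} ∇ E_{4}) (E_{1} ∇ E_{4}) f = -84x^2 - 2170x - 42098/3
∇ E_{4} (E_{1} ∇ E_{4}) (E_{1} ∇ E_{4}) f = -168x - 2086
E_{1} ∇ E_{4} (E_{1} ∇ E_{4}) (E_{1} ∇ E_{4}) f = -168x - 2254
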